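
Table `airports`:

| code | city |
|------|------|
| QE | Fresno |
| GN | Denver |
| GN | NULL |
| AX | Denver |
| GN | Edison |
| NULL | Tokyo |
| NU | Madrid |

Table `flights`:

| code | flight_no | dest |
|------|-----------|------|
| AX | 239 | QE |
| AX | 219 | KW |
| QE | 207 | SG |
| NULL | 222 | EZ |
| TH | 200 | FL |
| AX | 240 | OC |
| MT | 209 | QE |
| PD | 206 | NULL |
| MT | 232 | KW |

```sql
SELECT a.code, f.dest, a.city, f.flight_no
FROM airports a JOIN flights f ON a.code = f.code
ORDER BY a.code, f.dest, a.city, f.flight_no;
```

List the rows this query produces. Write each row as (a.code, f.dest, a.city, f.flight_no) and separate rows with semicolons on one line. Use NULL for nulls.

INNER JOIN keeps only pairs where the ON condition holds.
Matching on a.code = f.code. A NULL in a compared column never satisfies the condition.
- a row (code=QE): matches 1 f row(s) → 1 output row(s).
- a row (code=GN): no match → dropped.
- a row (code=GN): no match → dropped.
- a row (code=AX): matches 3 f row(s) → 3 output row(s).
- a row (code=GN): no match → dropped.
- a row (code=NULL): no match → dropped.
- a row (code=NU): no match → dropped.
After projecting and ordering:
a.code | f.dest | a.city | f.flight_no
AX | KW | Denver | 219
AX | OC | Denver | 240
AX | QE | Denver | 239
QE | SG | Fresno | 207

(AX, KW, Denver, 219); (AX, OC, Denver, 240); (AX, QE, Denver, 239); (QE, SG, Fresno, 207)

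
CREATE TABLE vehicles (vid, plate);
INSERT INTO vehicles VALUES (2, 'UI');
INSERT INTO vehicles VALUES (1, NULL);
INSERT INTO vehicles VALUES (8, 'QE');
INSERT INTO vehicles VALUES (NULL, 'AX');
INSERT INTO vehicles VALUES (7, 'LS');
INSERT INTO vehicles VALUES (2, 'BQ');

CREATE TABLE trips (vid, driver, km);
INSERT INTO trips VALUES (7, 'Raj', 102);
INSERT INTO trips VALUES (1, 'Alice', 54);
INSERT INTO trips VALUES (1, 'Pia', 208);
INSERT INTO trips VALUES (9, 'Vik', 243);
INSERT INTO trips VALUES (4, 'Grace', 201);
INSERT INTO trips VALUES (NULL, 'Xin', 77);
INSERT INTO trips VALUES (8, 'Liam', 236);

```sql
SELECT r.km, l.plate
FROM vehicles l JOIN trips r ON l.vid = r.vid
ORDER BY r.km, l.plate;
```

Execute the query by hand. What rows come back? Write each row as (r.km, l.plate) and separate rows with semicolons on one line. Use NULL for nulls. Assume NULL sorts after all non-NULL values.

INNER JOIN keeps only pairs where the ON condition holds.
Matching on l.vid = r.vid. A NULL in a compared column never satisfies the condition.
- l row (vid=2): no match → dropped.
- l row (vid=1): matches 2 r row(s) → 2 output row(s).
- l row (vid=8): matches 1 r row(s) → 1 output row(s).
- l row (vid=NULL): no match → dropped.
- l row (vid=7): matches 1 r row(s) → 1 output row(s).
- l row (vid=2): no match → dropped.
After projecting and ordering:
r.km | l.plate
54 | NULL
102 | LS
208 | NULL
236 | QE

(54, NULL); (102, LS); (208, NULL); (236, QE)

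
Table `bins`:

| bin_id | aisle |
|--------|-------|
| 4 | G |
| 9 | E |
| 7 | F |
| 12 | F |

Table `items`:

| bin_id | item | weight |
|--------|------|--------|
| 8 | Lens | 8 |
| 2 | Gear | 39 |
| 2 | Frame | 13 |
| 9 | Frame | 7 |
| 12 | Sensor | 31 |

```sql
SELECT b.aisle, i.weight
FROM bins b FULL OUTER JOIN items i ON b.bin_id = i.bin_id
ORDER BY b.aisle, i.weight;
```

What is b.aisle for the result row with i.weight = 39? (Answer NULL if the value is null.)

FULL OUTER JOIN keeps every row from both sides; unmatched rows get NULL for the other side's columns.
Matching on b.bin_id = i.bin_id.
Matched pairs: 2; unmatched b rows kept: 2; unmatched i rows kept: 3.

NULL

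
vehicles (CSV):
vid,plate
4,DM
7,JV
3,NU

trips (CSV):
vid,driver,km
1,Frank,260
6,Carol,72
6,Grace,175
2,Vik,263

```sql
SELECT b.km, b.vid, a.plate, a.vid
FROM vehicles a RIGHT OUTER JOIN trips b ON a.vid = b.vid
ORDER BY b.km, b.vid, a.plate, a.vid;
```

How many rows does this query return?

RIGHT JOIN keeps every row from `trips`; unmatched rows get NULL for `vehicles`'s columns.
Matching on a.vid = b.vid.
Matched pairs: 0; unmatched b rows kept: 4.
Total: 0 matched + 4 padded = 4 rows.

4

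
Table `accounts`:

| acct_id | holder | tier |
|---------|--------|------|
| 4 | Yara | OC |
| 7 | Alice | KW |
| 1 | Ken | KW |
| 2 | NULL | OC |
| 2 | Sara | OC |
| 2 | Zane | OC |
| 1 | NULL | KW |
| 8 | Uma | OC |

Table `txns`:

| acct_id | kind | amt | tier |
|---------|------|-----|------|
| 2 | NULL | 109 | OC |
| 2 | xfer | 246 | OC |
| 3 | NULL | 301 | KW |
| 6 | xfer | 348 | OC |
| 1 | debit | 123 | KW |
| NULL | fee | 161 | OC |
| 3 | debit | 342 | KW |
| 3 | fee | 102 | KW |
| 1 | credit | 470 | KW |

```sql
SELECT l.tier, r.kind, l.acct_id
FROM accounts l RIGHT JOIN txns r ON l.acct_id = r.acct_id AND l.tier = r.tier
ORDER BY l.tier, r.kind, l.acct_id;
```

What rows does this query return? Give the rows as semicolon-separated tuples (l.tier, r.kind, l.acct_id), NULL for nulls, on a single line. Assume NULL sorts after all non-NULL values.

(KW, credit, 1); (KW, credit, 1); (KW, debit, 1); (KW, debit, 1); (OC, xfer, 2); (OC, xfer, 2); (OC, xfer, 2); (OC, NULL, 2); (OC, NULL, 2); (OC, NULL, 2); (NULL, debit, NULL); (NULL, fee, NULL); (NULL, fee, NULL); (NULL, xfer, NULL); (NULL, NULL, NULL)

RIGHT JOIN keeps every row from `txns`; unmatched rows get NULL for `accounts`'s columns.
Matching on l.acct_id = r.acct_id AND l.tier = r.tier. A NULL in a compared column never satisfies the condition.
- l (acct_id=4, tier=OC) has no partner in r.
- l (acct_id=7, tier=KW) has no partner in r.
- l (acct_id=1, tier=KW) pairs with 2 row(s) of r.
- l (acct_id=2, tier=OC) pairs with 2 row(s) of r.
- l (acct_id=2, tier=OC) pairs with 2 row(s) of r.
- l (acct_id=2, tier=OC) pairs with 2 row(s) of r.
- l (acct_id=1, tier=KW) pairs with 2 row(s) of r.
- l (acct_id=8, tier=OC) has no partner in r.
- 5 r row(s) had no l match → kept, l columns NULL.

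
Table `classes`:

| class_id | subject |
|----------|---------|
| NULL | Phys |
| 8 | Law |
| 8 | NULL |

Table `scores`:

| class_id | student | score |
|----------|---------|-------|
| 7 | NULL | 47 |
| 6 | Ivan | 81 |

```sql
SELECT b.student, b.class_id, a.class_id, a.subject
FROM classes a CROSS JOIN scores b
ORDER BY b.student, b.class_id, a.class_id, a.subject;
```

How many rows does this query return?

CROSS JOIN pairs every row of `classes` with every row of `scores`: 3 × 2 = 6 rows.

6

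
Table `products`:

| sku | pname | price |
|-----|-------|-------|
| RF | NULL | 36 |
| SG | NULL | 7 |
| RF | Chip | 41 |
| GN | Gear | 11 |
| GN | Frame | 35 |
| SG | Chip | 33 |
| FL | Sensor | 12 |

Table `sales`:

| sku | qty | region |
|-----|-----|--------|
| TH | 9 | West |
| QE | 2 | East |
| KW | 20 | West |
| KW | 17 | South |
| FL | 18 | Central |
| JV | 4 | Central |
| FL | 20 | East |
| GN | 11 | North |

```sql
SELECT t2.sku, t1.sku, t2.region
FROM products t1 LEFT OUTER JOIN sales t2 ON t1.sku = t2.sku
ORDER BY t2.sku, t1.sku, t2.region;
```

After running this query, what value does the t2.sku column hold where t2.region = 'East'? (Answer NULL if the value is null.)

FL

LEFT JOIN keeps every row from `products`; unmatched rows get NULL for `sales`'s columns.
Matching on t1.sku = t2.sku.
- t1 row (sku=RF): no match → kept, t2 columns NULL.
- t1 row (sku=SG): no match → kept, t2 columns NULL.
- t1 row (sku=RF): no match → kept, t2 columns NULL.
- t1 row (sku=GN): matches 1 t2 row(s) → 1 output row(s).
- t1 row (sku=GN): matches 1 t2 row(s) → 1 output row(s).
- t1 row (sku=SG): no match → kept, t2 columns NULL.
- t1 row (sku=FL): matches 2 t2 row(s) → 2 output row(s).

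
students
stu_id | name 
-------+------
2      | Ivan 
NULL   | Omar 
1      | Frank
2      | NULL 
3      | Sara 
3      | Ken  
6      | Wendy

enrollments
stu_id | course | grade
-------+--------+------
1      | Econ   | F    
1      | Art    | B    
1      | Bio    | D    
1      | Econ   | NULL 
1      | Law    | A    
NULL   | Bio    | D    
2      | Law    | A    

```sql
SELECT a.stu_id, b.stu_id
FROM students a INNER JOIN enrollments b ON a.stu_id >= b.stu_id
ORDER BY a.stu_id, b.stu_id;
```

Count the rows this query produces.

INNER JOIN keeps only pairs where the ON condition holds.
Matching on a.stu_id >= b.stu_id. A NULL in a compared column never satisfies the condition.
- stu_id=2: 6 matching b row(s), so 6 row(s) emitted.
- stu_id=NULL: no matching b row, dropped.
- stu_id=1: 5 matching b row(s), so 5 row(s) emitted.
- stu_id=2: 6 matching b row(s), so 6 row(s) emitted.
- stu_id=3: 6 matching b row(s), so 6 row(s) emitted.
- stu_id=3: 6 matching b row(s), so 6 row(s) emitted.
- stu_id=6: 6 matching b row(s), so 6 row(s) emitted.
Total: 35 rows.

35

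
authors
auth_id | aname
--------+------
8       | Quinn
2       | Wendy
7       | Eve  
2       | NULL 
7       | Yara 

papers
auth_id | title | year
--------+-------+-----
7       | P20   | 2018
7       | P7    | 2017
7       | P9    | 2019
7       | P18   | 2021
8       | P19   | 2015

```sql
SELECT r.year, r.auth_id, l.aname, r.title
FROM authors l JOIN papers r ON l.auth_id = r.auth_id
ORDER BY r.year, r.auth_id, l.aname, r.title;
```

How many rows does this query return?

9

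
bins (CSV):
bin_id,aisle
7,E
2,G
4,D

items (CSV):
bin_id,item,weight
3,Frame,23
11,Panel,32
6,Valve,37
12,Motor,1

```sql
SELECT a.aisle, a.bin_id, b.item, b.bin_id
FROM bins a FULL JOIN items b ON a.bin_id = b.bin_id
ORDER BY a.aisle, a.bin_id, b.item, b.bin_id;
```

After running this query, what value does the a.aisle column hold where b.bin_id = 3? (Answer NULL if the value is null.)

NULL

FULL OUTER JOIN keeps every row from both sides; unmatched rows get NULL for the other side's columns.
Matching on a.bin_id = b.bin_id.
- a (bin_id=7) has no partner → padded with NULL.
- a (bin_id=2) has no partner → padded with NULL.
- a (bin_id=4) has no partner → padded with NULL.
- 4 b row(s) had no a match → kept, a columns NULL.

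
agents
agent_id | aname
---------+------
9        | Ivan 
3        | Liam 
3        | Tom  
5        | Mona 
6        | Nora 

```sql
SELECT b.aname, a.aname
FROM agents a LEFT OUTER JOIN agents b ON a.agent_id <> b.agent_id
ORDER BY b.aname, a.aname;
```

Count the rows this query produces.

18

LEFT JOIN keeps every row from `agents a`; unmatched rows get NULL for `agents b`'s columns.
Matching on a.agent_id <> b.agent_id.
- agent_id=9: 4 matching b row(s), so 4 row(s) emitted.
- agent_id=3: 3 matching b row(s), so 3 row(s) emitted.
- agent_id=3: 3 matching b row(s), so 3 row(s) emitted.
- agent_id=5: 4 matching b row(s), so 4 row(s) emitted.
- agent_id=6: 4 matching b row(s), so 4 row(s) emitted.
Total: 18 rows.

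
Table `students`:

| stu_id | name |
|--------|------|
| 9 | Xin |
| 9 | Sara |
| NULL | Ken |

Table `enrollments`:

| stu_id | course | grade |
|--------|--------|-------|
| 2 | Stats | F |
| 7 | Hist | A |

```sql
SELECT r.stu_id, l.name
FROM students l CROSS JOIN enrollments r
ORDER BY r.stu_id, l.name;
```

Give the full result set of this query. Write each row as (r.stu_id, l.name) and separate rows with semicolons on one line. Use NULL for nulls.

(2, Ken); (2, Sara); (2, Xin); (7, Ken); (7, Sara); (7, Xin)

CROSS JOIN pairs every row of `students` with every row of `enrollments`: 3 × 2 = 6 rows.
After projecting and ordering:
r.stu_id | l.name
2 | Ken
2 | Sara
2 | Xin
7 | Ken
7 | Sara
7 | Xin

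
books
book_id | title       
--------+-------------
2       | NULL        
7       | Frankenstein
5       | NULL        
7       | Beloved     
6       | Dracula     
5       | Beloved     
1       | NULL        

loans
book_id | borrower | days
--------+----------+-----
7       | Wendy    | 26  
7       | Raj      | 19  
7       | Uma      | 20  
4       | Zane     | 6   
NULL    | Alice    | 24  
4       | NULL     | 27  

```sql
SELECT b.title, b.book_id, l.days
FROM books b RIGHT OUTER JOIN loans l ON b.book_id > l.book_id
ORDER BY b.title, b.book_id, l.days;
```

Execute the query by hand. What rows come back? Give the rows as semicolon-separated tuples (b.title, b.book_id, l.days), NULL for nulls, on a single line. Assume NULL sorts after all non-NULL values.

(Beloved, 5, 6); (Beloved, 5, 27); (Beloved, 7, 6); (Beloved, 7, 27); (Dracula, 6, 6); (Dracula, 6, 27); (Frankenstein, 7, 6); (Frankenstein, 7, 27); (NULL, 5, 6); (NULL, 5, 27); (NULL, NULL, 19); (NULL, NULL, 20); (NULL, NULL, 24); (NULL, NULL, 26)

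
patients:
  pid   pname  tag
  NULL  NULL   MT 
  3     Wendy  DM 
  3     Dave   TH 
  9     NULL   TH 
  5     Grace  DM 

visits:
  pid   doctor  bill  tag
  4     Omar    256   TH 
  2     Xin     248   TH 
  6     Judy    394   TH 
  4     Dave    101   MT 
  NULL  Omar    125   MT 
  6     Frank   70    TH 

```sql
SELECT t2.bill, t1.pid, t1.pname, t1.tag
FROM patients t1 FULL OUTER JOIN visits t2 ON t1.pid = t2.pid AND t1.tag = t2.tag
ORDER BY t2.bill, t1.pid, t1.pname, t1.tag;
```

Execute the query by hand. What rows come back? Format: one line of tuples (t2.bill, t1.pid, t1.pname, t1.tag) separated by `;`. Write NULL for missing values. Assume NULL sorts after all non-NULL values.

(70, NULL, NULL, NULL); (101, NULL, NULL, NULL); (125, NULL, NULL, NULL); (248, NULL, NULL, NULL); (256, NULL, NULL, NULL); (394, NULL, NULL, NULL); (NULL, 3, Dave, TH); (NULL, 3, Wendy, DM); (NULL, 5, Grace, DM); (NULL, 9, NULL, TH); (NULL, NULL, NULL, MT)

FULL OUTER JOIN keeps every row from both sides; unmatched rows get NULL for the other side's columns.
Matching on t1.pid = t2.pid AND t1.tag = t2.tag. A NULL in a compared column never satisfies the condition.
Matched pairs: 0; unmatched t1 rows kept: 5; unmatched t2 rows kept: 6.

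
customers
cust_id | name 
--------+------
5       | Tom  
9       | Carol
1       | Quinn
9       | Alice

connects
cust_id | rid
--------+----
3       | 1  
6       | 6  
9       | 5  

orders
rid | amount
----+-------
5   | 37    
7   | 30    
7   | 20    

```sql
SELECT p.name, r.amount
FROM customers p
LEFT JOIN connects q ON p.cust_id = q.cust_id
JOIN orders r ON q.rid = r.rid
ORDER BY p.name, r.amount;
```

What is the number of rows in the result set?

2

Step 1 — p LEFT JOIN q on cust_id → 4 row(s).
Then INNER JOIN `orders r` on rid: keep only rows whose q.rid appears in r.
Result: 2 row(s).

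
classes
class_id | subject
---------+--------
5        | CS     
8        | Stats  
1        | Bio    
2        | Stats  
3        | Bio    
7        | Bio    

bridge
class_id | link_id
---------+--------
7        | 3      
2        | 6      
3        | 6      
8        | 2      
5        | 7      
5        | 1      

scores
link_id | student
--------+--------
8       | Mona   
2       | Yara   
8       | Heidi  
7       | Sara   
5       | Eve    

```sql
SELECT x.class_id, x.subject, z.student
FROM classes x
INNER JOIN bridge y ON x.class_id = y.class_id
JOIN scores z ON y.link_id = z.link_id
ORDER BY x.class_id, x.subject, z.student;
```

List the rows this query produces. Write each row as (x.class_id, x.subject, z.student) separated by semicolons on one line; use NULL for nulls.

Joins associate left-to-right: classes INNER JOIN bridge on class_id gives 6 intermediate row(s).
Then INNER JOIN `scores z` on link_id: keep only rows whose y.link_id appears in z.

(5, CS, Sara); (8, Stats, Yara)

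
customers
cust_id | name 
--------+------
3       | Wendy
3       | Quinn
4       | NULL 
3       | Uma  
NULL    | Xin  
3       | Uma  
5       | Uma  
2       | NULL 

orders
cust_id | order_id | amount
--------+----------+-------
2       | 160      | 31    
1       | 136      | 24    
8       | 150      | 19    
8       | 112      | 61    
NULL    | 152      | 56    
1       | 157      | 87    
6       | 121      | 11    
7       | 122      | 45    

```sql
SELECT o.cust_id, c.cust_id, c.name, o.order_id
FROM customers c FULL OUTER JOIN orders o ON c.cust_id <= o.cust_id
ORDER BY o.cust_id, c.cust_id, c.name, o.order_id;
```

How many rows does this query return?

FULL OUTER JOIN keeps every row from both sides; unmatched rows get NULL for the other side's columns.
Matching on c.cust_id <= o.cust_id. A NULL in a compared column never satisfies the condition.
- cust_id=3: 4 matching o row(s), so 4 row(s) emitted.
- cust_id=3: 4 matching o row(s), so 4 row(s) emitted.
- cust_id=4: 4 matching o row(s), so 4 row(s) emitted.
- cust_id=3: 4 matching o row(s), so 4 row(s) emitted.
- cust_id=NULL: no o row matches, row kept with o columns NULL.
- cust_id=3: 4 matching o row(s), so 4 row(s) emitted.
- cust_id=5: 4 matching o row(s), so 4 row(s) emitted.
- cust_id=2: 5 matching o row(s), so 5 row(s) emitted.
- plus 3 unmatched o row(s), each kept with NULL c columns.
Total: 29 matched + 4 padded = 33 rows.

33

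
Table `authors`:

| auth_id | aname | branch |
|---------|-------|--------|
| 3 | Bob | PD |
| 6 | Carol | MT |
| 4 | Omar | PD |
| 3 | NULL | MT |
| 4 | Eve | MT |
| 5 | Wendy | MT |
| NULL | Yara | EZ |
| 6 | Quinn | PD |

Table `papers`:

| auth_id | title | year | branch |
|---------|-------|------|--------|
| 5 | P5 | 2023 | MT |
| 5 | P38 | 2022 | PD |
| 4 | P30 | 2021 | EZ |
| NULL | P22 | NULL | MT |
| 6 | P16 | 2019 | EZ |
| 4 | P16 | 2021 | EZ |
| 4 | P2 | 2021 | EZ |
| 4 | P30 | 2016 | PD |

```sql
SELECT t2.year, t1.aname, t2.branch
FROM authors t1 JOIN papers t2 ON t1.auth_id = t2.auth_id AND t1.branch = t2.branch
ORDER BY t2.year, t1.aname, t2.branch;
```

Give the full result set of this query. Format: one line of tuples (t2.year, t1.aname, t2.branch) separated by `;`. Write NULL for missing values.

INNER JOIN keeps only pairs where the ON condition holds.
Matching on t1.auth_id = t2.auth_id AND t1.branch = t2.branch. A NULL in a compared column never satisfies the condition.
- auth_id=3, branch=PD: no matching t2 row, dropped.
- auth_id=6, branch=MT: no matching t2 row, dropped.
- auth_id=4, branch=PD: 1 matching t2 row(s), so 1 row(s) emitted.
- auth_id=3, branch=MT: no matching t2 row, dropped.
- auth_id=4, branch=MT: no matching t2 row, dropped.
- auth_id=5, branch=MT: 1 matching t2 row(s), so 1 row(s) emitted.
- auth_id=NULL, branch=EZ: no matching t2 row, dropped.
- auth_id=6, branch=PD: no matching t2 row, dropped.
After projecting and ordering:
t2.year | t1.aname | t2.branch
2016 | Omar | PD
2023 | Wendy | MT

(2016, Omar, PD); (2023, Wendy, MT)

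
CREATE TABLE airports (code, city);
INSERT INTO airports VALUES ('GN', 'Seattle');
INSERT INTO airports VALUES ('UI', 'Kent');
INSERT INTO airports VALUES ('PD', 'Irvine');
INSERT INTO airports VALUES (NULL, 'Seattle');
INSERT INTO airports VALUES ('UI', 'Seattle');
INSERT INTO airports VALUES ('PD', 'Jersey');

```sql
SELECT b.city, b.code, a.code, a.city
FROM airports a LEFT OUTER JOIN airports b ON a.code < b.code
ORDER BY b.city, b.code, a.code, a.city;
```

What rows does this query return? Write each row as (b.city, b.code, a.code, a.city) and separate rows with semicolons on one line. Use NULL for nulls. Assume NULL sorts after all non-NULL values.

(Irvine, PD, GN, Seattle); (Jersey, PD, GN, Seattle); (Kent, UI, GN, Seattle); (Kent, UI, PD, Irvine); (Kent, UI, PD, Jersey); (Seattle, UI, GN, Seattle); (Seattle, UI, PD, Irvine); (Seattle, UI, PD, Jersey); (NULL, NULL, UI, Kent); (NULL, NULL, UI, Seattle); (NULL, NULL, NULL, Seattle)

LEFT JOIN keeps every row from `airports a`; unmatched rows get NULL for `airports b`'s columns.
Matching on a.code < b.code. A NULL in a compared column never satisfies the condition.
Matched pairs: 8; unmatched a rows kept: 3.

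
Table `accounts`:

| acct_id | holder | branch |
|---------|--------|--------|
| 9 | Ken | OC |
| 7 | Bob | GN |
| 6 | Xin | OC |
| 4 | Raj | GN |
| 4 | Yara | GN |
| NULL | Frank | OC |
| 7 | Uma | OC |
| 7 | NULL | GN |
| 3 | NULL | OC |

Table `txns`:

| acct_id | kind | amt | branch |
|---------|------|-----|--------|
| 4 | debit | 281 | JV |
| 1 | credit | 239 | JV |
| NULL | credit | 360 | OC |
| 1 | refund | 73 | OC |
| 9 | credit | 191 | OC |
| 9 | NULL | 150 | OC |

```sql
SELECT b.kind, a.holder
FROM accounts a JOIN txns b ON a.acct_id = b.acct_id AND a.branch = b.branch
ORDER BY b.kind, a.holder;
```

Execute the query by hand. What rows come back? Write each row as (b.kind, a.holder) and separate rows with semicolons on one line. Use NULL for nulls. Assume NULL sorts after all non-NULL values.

(credit, Ken); (NULL, Ken)

INNER JOIN keeps only pairs where the ON condition holds.
Matching on a.acct_id = b.acct_id AND a.branch = b.branch. A NULL in a compared column never satisfies the condition.
- a[0] acct_id=9, branch=OC → 2 match(es) in b → 2 row(s).
- a[1] acct_id=7, branch=GN → no match; dropped.
- a[2] acct_id=6, branch=OC → no match; dropped.
- a[3] acct_id=4, branch=GN → no match; dropped.
- a[4] acct_id=4, branch=GN → no match; dropped.
- a[5] acct_id=NULL, branch=OC → no match; dropped.
- a[6] acct_id=7, branch=OC → no match; dropped.
- a[7] acct_id=7, branch=GN → no match; dropped.
- a[8] acct_id=3, branch=OC → no match; dropped.
After projecting and ordering:
b.kind | a.holder
credit | Ken
NULL | Ken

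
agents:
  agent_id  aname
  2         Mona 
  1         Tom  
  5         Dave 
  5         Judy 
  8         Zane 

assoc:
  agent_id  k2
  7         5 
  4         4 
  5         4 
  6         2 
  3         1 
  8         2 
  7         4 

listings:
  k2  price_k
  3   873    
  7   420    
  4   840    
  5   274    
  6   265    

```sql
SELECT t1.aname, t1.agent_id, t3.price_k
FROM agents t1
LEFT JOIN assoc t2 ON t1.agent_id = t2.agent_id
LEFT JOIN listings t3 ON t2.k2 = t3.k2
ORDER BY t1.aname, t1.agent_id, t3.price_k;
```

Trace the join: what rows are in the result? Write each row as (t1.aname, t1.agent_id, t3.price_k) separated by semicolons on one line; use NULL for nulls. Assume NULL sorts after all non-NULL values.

Step 1 — t1 LEFT JOIN t2 on agent_id → 5 row(s).
Then LEFT JOIN `listings t3` on k2: each of those 5 rows is kept; rows whose t2.k2 has no match in t3 get NULL for t3's columns.

(Dave, 5, 840); (Judy, 5, 840); (Mona, 2, NULL); (Tom, 1, NULL); (Zane, 8, NULL)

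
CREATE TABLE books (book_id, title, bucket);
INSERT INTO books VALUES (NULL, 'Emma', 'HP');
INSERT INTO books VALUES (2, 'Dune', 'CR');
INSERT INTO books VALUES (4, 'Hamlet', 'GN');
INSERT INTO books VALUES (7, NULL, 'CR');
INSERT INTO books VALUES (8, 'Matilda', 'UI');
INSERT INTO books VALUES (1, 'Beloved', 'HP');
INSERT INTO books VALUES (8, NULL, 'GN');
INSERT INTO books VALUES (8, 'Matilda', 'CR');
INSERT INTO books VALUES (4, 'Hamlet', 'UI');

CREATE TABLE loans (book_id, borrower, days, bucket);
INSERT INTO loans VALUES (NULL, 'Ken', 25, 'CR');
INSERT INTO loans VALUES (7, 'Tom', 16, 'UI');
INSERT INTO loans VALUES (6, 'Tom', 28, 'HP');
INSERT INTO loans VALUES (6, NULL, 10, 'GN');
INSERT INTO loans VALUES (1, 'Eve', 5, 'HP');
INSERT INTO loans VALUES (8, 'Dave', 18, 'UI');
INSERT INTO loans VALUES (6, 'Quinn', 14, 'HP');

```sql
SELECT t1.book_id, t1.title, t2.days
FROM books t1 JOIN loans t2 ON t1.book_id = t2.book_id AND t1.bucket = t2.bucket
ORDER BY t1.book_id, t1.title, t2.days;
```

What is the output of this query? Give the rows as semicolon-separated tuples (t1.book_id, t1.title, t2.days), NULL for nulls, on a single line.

INNER JOIN keeps only pairs where the ON condition holds.
Matching on t1.book_id = t2.book_id AND t1.bucket = t2.bucket. A NULL in a compared column never satisfies the condition.
Matched pairs: 2.

(1, Beloved, 5); (8, Matilda, 18)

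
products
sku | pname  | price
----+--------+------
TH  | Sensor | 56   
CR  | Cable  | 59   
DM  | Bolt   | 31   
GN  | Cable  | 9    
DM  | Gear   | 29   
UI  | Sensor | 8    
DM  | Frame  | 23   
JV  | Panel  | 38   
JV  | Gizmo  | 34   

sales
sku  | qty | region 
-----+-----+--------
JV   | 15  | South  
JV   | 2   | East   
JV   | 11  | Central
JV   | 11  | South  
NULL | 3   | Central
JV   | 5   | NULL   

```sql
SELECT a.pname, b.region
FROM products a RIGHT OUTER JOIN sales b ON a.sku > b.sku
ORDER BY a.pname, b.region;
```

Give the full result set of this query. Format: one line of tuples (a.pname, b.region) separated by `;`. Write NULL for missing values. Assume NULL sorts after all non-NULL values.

(Sensor, Central); (Sensor, Central); (Sensor, East); (Sensor, East); (Sensor, South); (Sensor, South); (Sensor, South); (Sensor, South); (Sensor, NULL); (Sensor, NULL); (NULL, Central)

RIGHT JOIN keeps every row from `sales`; unmatched rows get NULL for `products`'s columns.
Matching on a.sku > b.sku. A NULL in a compared column never satisfies the condition.
- sku=TH: 5 matching b row(s), so 5 row(s) emitted.
- sku=CR: no matching b row.
- sku=DM: no matching b row.
- sku=GN: no matching b row.
- sku=DM: no matching b row.
- sku=UI: 5 matching b row(s), so 5 row(s) emitted.
- sku=DM: no matching b row.
- sku=JV: no matching b row.
- sku=JV: no matching b row.
- plus 1 unmatched b row(s), each kept with NULL a columns.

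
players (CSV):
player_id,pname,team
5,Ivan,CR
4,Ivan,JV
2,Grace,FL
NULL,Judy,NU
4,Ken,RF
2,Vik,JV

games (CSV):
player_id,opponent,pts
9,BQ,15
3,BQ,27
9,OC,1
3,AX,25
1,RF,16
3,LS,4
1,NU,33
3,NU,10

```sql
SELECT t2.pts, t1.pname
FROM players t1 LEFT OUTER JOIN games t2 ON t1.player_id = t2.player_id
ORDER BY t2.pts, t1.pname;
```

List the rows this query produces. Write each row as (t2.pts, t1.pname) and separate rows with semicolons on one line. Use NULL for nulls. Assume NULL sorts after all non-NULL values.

(NULL, Grace); (NULL, Ivan); (NULL, Ivan); (NULL, Judy); (NULL, Ken); (NULL, Vik)

LEFT JOIN keeps every row from `players`; unmatched rows get NULL for `games`'s columns.
Matching on t1.player_id = t2.player_id. A NULL in a compared column never satisfies the condition.
- player_id=5: no t2 row matches, row kept with t2 columns NULL.
- player_id=4: no t2 row matches, row kept with t2 columns NULL.
- player_id=2: no t2 row matches, row kept with t2 columns NULL.
- player_id=NULL: no t2 row matches, row kept with t2 columns NULL.
- player_id=4: no t2 row matches, row kept with t2 columns NULL.
- player_id=2: no t2 row matches, row kept with t2 columns NULL.
After projecting and ordering:
t2.pts | t1.pname
NULL | Grace
NULL | Ivan
NULL | Ivan
NULL | Judy
NULL | Ken
NULL | Vik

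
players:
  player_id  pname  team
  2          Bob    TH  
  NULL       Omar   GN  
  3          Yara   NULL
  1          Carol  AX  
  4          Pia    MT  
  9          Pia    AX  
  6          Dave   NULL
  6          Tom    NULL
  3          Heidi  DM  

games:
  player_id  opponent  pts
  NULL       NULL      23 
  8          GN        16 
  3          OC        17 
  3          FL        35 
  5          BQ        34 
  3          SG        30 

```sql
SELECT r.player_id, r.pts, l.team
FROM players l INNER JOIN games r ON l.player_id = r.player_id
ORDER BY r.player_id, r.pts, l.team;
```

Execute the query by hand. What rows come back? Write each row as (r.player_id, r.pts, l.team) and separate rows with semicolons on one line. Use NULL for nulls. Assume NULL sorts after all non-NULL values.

(3, 17, DM); (3, 17, NULL); (3, 30, DM); (3, 30, NULL); (3, 35, DM); (3, 35, NULL)

INNER JOIN keeps only pairs where the ON condition holds.
Matching on l.player_id = r.player_id. A NULL in a compared column never satisfies the condition.
- l (player_id=2) has no partner → excluded.
- l (player_id=NULL) has no partner → excluded.
- l (player_id=3) pairs with 3 row(s) of r.
- l (player_id=1) has no partner → excluded.
- l (player_id=4) has no partner → excluded.
- l (player_id=9) has no partner → excluded.
- l (player_id=6) has no partner → excluded.
- l (player_id=6) has no partner → excluded.
- l (player_id=3) pairs with 3 row(s) of r.
After projecting and ordering:
r.player_id | r.pts | l.team
3 | 17 | DM
3 | 17 | NULL
3 | 30 | DM
3 | 30 | NULL
3 | 35 | DM
3 | 35 | NULL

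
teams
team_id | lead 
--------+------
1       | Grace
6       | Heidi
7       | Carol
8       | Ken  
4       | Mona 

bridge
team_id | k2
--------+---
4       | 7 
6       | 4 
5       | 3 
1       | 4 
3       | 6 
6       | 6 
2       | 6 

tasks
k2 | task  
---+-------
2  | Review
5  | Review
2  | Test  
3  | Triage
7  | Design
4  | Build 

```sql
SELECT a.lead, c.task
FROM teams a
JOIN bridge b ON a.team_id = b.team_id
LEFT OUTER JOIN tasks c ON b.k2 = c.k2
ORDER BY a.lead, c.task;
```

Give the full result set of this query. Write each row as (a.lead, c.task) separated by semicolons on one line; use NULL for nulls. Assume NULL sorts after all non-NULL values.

Evaluate left to right. First `teams a INNER JOIN bridge b` on team_id: 4 row(s).
Then LEFT JOIN `tasks c` on k2: each of those 4 rows is kept; rows whose b.k2 has no match in c get NULL for c's columns.

(Grace, Build); (Heidi, Build); (Heidi, NULL); (Mona, Design)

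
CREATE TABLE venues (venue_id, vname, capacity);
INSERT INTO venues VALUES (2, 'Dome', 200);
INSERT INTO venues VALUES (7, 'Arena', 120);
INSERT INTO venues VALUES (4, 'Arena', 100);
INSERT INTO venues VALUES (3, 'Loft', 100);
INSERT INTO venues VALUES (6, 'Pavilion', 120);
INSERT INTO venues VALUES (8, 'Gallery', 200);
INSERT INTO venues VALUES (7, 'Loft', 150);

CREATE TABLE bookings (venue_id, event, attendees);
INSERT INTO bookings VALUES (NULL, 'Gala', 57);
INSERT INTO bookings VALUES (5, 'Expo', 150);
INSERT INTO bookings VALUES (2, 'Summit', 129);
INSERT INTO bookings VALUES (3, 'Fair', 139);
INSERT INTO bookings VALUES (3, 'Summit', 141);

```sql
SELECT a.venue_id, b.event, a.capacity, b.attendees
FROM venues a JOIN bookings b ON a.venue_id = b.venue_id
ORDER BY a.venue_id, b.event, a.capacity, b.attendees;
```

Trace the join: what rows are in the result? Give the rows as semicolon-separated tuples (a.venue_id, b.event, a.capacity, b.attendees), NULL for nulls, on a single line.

INNER JOIN keeps only pairs where the ON condition holds.
Matching on a.venue_id = b.venue_id. A NULL in a compared column never satisfies the condition.
- a (venue_id=2) pairs with 1 row(s) of b.
- a (venue_id=7) has no partner → excluded.
- a (venue_id=4) has no partner → excluded.
- a (venue_id=3) pairs with 2 row(s) of b.
- a (venue_id=6) has no partner → excluded.
- a (venue_id=8) has no partner → excluded.
- a (venue_id=7) has no partner → excluded.
After projecting and ordering:
a.venue_id | b.event | a.capacity | b.attendees
2 | Summit | 200 | 129
3 | Fair | 100 | 139
3 | Summit | 100 | 141

(2, Summit, 200, 129); (3, Fair, 100, 139); (3, Summit, 100, 141)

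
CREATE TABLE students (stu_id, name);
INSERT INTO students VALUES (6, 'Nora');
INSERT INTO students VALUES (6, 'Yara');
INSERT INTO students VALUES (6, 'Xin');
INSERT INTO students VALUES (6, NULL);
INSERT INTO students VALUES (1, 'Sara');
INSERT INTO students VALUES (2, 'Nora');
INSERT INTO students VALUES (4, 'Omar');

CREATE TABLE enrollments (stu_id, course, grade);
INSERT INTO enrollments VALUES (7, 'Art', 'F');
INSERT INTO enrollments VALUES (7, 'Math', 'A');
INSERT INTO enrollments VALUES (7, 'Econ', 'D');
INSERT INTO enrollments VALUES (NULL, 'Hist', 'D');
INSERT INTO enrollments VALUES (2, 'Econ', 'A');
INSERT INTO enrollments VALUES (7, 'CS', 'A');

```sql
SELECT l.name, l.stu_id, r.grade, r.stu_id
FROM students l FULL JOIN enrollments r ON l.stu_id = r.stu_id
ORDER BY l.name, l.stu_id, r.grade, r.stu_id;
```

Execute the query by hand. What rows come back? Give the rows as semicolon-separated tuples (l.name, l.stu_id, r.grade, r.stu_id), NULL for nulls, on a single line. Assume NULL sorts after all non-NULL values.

(Nora, 2, A, 2); (Nora, 6, NULL, NULL); (Omar, 4, NULL, NULL); (Sara, 1, NULL, NULL); (Xin, 6, NULL, NULL); (Yara, 6, NULL, NULL); (NULL, 6, NULL, NULL); (NULL, NULL, A, 7); (NULL, NULL, A, 7); (NULL, NULL, D, 7); (NULL, NULL, D, NULL); (NULL, NULL, F, 7)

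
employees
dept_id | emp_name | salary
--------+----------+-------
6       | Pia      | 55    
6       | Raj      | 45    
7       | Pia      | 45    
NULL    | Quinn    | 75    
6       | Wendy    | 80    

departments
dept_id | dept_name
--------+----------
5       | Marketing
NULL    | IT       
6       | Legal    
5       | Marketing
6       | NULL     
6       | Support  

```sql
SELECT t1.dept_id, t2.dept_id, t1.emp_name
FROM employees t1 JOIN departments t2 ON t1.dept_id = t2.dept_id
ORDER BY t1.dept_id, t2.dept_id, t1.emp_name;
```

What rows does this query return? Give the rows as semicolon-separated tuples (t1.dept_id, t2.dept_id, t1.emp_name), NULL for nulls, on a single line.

(6, 6, Pia); (6, 6, Pia); (6, 6, Pia); (6, 6, Raj); (6, 6, Raj); (6, 6, Raj); (6, 6, Wendy); (6, 6, Wendy); (6, 6, Wendy)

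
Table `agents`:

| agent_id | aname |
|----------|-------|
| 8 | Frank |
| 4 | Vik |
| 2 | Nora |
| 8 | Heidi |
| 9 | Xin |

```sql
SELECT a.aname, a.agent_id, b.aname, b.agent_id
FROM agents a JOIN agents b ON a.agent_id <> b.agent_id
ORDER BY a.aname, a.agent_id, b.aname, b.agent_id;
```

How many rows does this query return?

INNER JOIN keeps only pairs where the ON condition holds.
Matching on a.agent_id <> b.agent_id.
Matched pairs: 18.
Total: 18 rows.

18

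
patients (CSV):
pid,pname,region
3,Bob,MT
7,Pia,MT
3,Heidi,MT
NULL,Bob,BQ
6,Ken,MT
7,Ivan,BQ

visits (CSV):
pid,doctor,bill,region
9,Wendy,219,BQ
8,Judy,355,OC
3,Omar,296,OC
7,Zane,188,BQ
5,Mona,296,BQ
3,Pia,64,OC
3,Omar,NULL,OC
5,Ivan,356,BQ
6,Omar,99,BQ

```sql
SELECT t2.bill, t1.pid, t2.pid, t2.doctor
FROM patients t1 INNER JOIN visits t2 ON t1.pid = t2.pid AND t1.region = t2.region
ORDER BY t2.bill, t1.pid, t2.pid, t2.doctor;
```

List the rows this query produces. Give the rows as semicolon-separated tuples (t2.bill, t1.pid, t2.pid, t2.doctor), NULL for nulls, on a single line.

INNER JOIN keeps only pairs where the ON condition holds.
Matching on t1.pid = t2.pid AND t1.region = t2.region. A NULL in a compared column never satisfies the condition.
- t1[0] pid=3, region=MT → no match; dropped.
- t1[1] pid=7, region=MT → no match; dropped.
- t1[2] pid=3, region=MT → no match; dropped.
- t1[3] pid=NULL, region=BQ → no match; dropped.
- t1[4] pid=6, region=MT → no match; dropped.
- t1[5] pid=7, region=BQ → 1 match(es) in t2 → 1 row(s).
After projecting and ordering:
t2.bill | t1.pid | t2.pid | t2.doctor
188 | 7 | 7 | Zane

(188, 7, 7, Zane)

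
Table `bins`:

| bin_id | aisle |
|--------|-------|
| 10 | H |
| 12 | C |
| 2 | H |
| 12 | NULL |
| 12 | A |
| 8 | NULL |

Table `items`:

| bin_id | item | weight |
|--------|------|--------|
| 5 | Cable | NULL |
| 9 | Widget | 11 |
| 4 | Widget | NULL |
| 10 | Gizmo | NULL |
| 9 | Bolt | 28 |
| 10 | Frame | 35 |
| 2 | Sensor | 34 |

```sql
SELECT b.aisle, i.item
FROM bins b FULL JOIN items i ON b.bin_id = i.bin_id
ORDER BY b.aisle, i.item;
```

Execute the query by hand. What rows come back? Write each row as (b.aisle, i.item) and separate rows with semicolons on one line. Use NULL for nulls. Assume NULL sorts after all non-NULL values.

FULL OUTER JOIN keeps every row from both sides; unmatched rows get NULL for the other side's columns.
Matching on b.bin_id = i.bin_id.
- b row (bin_id=10): matches 2 i row(s) → 2 output row(s).
- b row (bin_id=12): no match → kept, i columns NULL.
- b row (bin_id=2): matches 1 i row(s) → 1 output row(s).
- b row (bin_id=12): no match → kept, i columns NULL.
- b row (bin_id=12): no match → kept, i columns NULL.
- b row (bin_id=8): no match → kept, i columns NULL.
- 4 row(s) from i found no b partner → padded with NULL.

(A, NULL); (C, NULL); (H, Frame); (H, Gizmo); (H, Sensor); (NULL, Bolt); (NULL, Cable); (NULL, Widget); (NULL, Widget); (NULL, NULL); (NULL, NULL)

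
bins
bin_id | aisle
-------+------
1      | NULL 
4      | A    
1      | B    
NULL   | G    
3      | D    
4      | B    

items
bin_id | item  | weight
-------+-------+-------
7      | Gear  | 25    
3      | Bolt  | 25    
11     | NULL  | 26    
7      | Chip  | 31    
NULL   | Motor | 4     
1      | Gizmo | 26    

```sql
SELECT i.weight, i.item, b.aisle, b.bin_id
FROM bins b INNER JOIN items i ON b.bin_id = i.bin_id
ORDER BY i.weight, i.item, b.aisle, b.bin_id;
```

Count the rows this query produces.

3

INNER JOIN keeps only pairs where the ON condition holds.
Matching on b.bin_id = i.bin_id. A NULL in a compared column never satisfies the condition.
- b (bin_id=1) pairs with 1 row(s) of i.
- b (bin_id=4) has no partner → excluded.
- b (bin_id=1) pairs with 1 row(s) of i.
- b (bin_id=NULL) has no partner → excluded.
- b (bin_id=3) pairs with 1 row(s) of i.
- b (bin_id=4) has no partner → excluded.
Total: 3 rows.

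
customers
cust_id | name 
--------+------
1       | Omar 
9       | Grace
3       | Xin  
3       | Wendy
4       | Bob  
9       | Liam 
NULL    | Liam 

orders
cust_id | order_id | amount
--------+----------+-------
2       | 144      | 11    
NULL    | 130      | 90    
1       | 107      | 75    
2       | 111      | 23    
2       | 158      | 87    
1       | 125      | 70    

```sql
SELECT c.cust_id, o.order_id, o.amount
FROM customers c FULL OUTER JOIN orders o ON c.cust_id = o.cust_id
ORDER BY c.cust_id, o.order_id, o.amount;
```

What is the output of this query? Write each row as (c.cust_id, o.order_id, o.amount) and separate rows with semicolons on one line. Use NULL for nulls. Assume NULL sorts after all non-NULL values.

FULL OUTER JOIN keeps every row from both sides; unmatched rows get NULL for the other side's columns.
Matching on c.cust_id = o.cust_id. A NULL in a compared column never satisfies the condition.
Matched pairs: 2; unmatched c rows kept: 6; unmatched o rows kept: 4.

(1, 107, 75); (1, 125, 70); (3, NULL, NULL); (3, NULL, NULL); (4, NULL, NULL); (9, NULL, NULL); (9, NULL, NULL); (NULL, 111, 23); (NULL, 130, 90); (NULL, 144, 11); (NULL, 158, 87); (NULL, NULL, NULL)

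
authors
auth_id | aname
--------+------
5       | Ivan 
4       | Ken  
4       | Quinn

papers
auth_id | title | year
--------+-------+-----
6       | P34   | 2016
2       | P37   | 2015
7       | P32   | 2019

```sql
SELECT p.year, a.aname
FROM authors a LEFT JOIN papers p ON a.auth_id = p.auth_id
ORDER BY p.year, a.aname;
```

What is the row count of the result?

3

LEFT JOIN keeps every row from `authors`; unmatched rows get NULL for `papers`'s columns.
Matching on a.auth_id = p.auth_id.
- auth_id=5: no p row matches, row kept with p columns NULL.
- auth_id=4: no p row matches, row kept with p columns NULL.
- auth_id=4: no p row matches, row kept with p columns NULL.
Total: 0 matched + 3 padded = 3 rows.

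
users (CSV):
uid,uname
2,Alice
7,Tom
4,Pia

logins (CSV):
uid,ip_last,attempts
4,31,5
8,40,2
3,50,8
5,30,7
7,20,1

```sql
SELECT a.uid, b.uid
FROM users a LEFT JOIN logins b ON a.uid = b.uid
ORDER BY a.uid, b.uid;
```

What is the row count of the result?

3

LEFT JOIN keeps every row from `users`; unmatched rows get NULL for `logins`'s columns.
Matching on a.uid = b.uid.
Matched pairs: 2; unmatched a rows kept: 1.
Total: 2 matched + 1 padded = 3 rows.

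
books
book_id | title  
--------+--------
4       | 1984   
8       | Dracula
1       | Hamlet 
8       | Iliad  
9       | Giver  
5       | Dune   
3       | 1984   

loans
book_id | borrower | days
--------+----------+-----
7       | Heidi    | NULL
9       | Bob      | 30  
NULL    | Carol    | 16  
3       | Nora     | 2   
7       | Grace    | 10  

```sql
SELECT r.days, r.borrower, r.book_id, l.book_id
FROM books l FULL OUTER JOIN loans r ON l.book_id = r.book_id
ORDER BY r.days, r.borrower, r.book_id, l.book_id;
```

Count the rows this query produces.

10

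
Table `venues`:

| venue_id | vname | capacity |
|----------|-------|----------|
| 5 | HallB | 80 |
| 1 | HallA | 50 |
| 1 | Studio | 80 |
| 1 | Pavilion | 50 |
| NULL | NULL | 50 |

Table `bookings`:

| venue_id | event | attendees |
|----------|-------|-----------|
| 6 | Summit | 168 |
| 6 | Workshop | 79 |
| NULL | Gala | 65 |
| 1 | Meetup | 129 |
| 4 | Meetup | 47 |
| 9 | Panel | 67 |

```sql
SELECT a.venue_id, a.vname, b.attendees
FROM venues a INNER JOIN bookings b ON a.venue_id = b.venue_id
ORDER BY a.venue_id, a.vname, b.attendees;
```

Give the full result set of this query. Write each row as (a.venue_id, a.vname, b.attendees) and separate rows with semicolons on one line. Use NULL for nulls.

INNER JOIN keeps only pairs where the ON condition holds.
Matching on a.venue_id = b.venue_id. A NULL in a compared column never satisfies the condition.
- venue_id=5: no matching b row, dropped.
- venue_id=1: 1 matching b row(s), so 1 row(s) emitted.
- venue_id=1: 1 matching b row(s), so 1 row(s) emitted.
- venue_id=1: 1 matching b row(s), so 1 row(s) emitted.
- venue_id=NULL: no matching b row, dropped.
After projecting and ordering:
a.venue_id | a.vname | b.attendees
1 | HallA | 129
1 | Pavilion | 129
1 | Studio | 129

(1, HallA, 129); (1, Pavilion, 129); (1, Studio, 129)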